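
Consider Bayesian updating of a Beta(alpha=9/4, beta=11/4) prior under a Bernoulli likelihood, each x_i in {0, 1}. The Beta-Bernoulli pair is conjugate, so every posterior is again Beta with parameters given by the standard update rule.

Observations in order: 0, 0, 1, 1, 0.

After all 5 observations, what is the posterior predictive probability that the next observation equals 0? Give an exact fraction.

obs 1: x=0 → posterior Beta(9/4, 15/4)
obs 2: x=0 → posterior Beta(9/4, 19/4)
obs 3: x=1 → posterior Beta(13/4, 19/4)
obs 4: x=1 → posterior Beta(17/4, 19/4)
obs 5: x=0 → posterior Beta(17/4, 23/4)

23/40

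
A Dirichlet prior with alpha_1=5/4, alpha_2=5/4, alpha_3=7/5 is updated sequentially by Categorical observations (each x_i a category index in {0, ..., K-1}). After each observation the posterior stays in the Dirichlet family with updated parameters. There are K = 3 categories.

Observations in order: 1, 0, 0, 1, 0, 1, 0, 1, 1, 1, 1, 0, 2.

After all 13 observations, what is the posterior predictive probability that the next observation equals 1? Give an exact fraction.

165/338

obs 1: x=1 → posterior Dirichlet(5/4, 9/4, 7/5)
obs 2: x=0 → posterior Dirichlet(9/4, 9/4, 7/5)
obs 3: x=0 → posterior Dirichlet(13/4, 9/4, 7/5)
obs 4: x=1 → posterior Dirichlet(13/4, 13/4, 7/5)
obs 5: x=0 → posterior Dirichlet(17/4, 13/4, 7/5)
obs 6: x=1 → posterior Dirichlet(17/4, 17/4, 7/5)
obs 7: x=0 → posterior Dirichlet(21/4, 17/4, 7/5)
obs 8: x=1 → posterior Dirichlet(21/4, 21/4, 7/5)
obs 9: x=1 → posterior Dirichlet(21/4, 25/4, 7/5)
obs 10: x=1 → posterior Dirichlet(21/4, 29/4, 7/5)
obs 11: x=1 → posterior Dirichlet(21/4, 33/4, 7/5)
obs 12: x=0 → posterior Dirichlet(25/4, 33/4, 7/5)
obs 13: x=2 → posterior Dirichlet(25/4, 33/4, 12/5)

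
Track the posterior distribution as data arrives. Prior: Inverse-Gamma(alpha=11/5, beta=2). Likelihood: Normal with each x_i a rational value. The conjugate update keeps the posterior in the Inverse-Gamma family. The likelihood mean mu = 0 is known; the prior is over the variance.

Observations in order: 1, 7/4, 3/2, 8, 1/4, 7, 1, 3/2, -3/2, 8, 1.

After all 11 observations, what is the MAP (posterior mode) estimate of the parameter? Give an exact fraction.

2585/232

obs 1: x=1 → posterior Inverse-Gamma(27/10, 5/2)
obs 2: x=7/4 → posterior Inverse-Gamma(16/5, 129/32)
obs 3: x=3/2 → posterior Inverse-Gamma(37/10, 165/32)
obs 4: x=8 → posterior Inverse-Gamma(21/5, 1189/32)
obs 5: x=1/4 → posterior Inverse-Gamma(47/10, 595/16)
obs 6: x=7 → posterior Inverse-Gamma(26/5, 987/16)
obs 7: x=1 → posterior Inverse-Gamma(57/10, 995/16)
obs 8: x=3/2 → posterior Inverse-Gamma(31/5, 1013/16)
obs 9: x=-3/2 → posterior Inverse-Gamma(67/10, 1031/16)
obs 10: x=8 → posterior Inverse-Gamma(36/5, 1543/16)
obs 11: x=1 → posterior Inverse-Gamma(77/10, 1551/16)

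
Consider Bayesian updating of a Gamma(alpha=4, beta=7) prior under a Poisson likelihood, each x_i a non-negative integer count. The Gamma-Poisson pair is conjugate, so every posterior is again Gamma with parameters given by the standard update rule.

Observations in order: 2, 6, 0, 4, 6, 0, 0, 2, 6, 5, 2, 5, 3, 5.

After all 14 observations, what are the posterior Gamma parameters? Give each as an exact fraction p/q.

obs 1: x=2 → posterior Gamma(6, 8)
obs 2: x=6 → posterior Gamma(12, 9)
obs 3: x=0 → posterior Gamma(12, 10)
obs 4: x=4 → posterior Gamma(16, 11)
obs 5: x=6 → posterior Gamma(22, 12)
obs 6: x=0 → posterior Gamma(22, 13)
obs 7: x=0 → posterior Gamma(22, 14)
obs 8: x=2 → posterior Gamma(24, 15)
obs 9: x=6 → posterior Gamma(30, 16)
obs 10: x=5 → posterior Gamma(35, 17)
obs 11: x=2 → posterior Gamma(37, 18)
obs 12: x=5 → posterior Gamma(42, 19)
obs 13: x=3 → posterior Gamma(45, 20)
obs 14: x=5 → posterior Gamma(50, 21)

alpha=50, beta=21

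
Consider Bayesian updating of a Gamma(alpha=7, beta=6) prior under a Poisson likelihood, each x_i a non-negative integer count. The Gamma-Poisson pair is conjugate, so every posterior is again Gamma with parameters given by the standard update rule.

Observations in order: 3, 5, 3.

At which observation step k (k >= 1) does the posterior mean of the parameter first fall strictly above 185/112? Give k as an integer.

k = 2

obs 1: x=3 → posterior Gamma(10, 7)
obs 2: x=5 → posterior Gamma(15, 8)
obs 3: x=3 → posterior Gamma(18, 9)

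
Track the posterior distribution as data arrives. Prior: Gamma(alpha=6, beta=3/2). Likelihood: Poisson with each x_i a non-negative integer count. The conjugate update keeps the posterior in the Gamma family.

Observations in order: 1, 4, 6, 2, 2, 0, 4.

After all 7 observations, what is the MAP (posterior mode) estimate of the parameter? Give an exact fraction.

48/17

obs 1: x=1 → posterior Gamma(7, 5/2)
obs 2: x=4 → posterior Gamma(11, 7/2)
obs 3: x=6 → posterior Gamma(17, 9/2)
obs 4: x=2 → posterior Gamma(19, 11/2)
obs 5: x=2 → posterior Gamma(21, 13/2)
obs 6: x=0 → posterior Gamma(21, 15/2)
obs 7: x=4 → posterior Gamma(25, 17/2)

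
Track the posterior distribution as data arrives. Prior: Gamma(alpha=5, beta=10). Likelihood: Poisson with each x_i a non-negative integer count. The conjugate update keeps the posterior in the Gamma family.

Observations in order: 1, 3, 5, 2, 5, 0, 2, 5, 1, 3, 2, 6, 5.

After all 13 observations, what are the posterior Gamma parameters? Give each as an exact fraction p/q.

alpha=45, beta=23

obs 1: x=1 → posterior Gamma(6, 11)
obs 2: x=3 → posterior Gamma(9, 12)
obs 3: x=5 → posterior Gamma(14, 13)
obs 4: x=2 → posterior Gamma(16, 14)
obs 5: x=5 → posterior Gamma(21, 15)
obs 6: x=0 → posterior Gamma(21, 16)
obs 7: x=2 → posterior Gamma(23, 17)
obs 8: x=5 → posterior Gamma(28, 18)
obs 9: x=1 → posterior Gamma(29, 19)
obs 10: x=3 → posterior Gamma(32, 20)
obs 11: x=2 → posterior Gamma(34, 21)
obs 12: x=6 → posterior Gamma(40, 22)
obs 13: x=5 → posterior Gamma(45, 23)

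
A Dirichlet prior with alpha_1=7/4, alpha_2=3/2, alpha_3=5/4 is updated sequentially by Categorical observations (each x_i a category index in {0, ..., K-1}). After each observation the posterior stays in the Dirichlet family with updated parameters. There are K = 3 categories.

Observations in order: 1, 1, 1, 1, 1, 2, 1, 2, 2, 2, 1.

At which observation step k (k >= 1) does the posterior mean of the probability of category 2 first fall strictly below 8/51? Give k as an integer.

k = 4

obs 1: x=1 → posterior Dirichlet(7/4, 5/2, 5/4)
obs 2: x=1 → posterior Dirichlet(7/4, 7/2, 5/4)
obs 3: x=1 → posterior Dirichlet(7/4, 9/2, 5/4)
obs 4: x=1 → posterior Dirichlet(7/4, 11/2, 5/4)
obs 5: x=1 → posterior Dirichlet(7/4, 13/2, 5/4)
obs 6: x=2 → posterior Dirichlet(7/4, 13/2, 9/4)
obs 7: x=1 → posterior Dirichlet(7/4, 15/2, 9/4)
obs 8: x=2 → posterior Dirichlet(7/4, 15/2, 13/4)
obs 9: x=2 → posterior Dirichlet(7/4, 15/2, 17/4)
obs 10: x=2 → posterior Dirichlet(7/4, 15/2, 21/4)
obs 11: x=1 → posterior Dirichlet(7/4, 17/2, 21/4)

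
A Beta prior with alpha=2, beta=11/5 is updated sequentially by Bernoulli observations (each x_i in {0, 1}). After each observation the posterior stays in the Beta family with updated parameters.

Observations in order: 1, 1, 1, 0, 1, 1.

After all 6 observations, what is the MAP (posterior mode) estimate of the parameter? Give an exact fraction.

30/41

obs 1: x=1 → posterior Beta(3, 11/5)
obs 2: x=1 → posterior Beta(4, 11/5)
obs 3: x=1 → posterior Beta(5, 11/5)
obs 4: x=0 → posterior Beta(5, 16/5)
obs 5: x=1 → posterior Beta(6, 16/5)
obs 6: x=1 → posterior Beta(7, 16/5)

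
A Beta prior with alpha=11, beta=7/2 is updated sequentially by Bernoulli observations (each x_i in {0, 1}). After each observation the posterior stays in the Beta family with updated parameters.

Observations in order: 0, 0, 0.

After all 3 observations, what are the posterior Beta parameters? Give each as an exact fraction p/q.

obs 1: x=0 → posterior Beta(11, 9/2)
obs 2: x=0 → posterior Beta(11, 11/2)
obs 3: x=0 → posterior Beta(11, 13/2)

alpha=11, beta=13/2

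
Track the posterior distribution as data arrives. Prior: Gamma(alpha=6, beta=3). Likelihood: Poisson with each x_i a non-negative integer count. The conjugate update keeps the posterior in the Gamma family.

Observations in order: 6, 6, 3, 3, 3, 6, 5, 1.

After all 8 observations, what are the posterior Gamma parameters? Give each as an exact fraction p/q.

alpha=39, beta=11

obs 1: x=6 → posterior Gamma(12, 4)
obs 2: x=6 → posterior Gamma(18, 5)
obs 3: x=3 → posterior Gamma(21, 6)
obs 4: x=3 → posterior Gamma(24, 7)
obs 5: x=3 → posterior Gamma(27, 8)
obs 6: x=6 → posterior Gamma(33, 9)
obs 7: x=5 → posterior Gamma(38, 10)
obs 8: x=1 → posterior Gamma(39, 11)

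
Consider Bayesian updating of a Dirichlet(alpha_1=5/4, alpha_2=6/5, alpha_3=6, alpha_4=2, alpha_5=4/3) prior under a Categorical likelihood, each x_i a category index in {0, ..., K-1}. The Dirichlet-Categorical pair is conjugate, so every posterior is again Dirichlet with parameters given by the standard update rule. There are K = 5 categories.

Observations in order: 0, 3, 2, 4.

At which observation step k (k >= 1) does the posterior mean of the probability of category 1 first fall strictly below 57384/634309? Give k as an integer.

obs 1: x=0 → posterior Dirichlet(9/4, 6/5, 6, 2, 4/3)
obs 2: x=3 → posterior Dirichlet(9/4, 6/5, 6, 3, 4/3)
obs 3: x=2 → posterior Dirichlet(9/4, 6/5, 7, 3, 4/3)
obs 4: x=4 → posterior Dirichlet(9/4, 6/5, 7, 3, 7/3)

k = 2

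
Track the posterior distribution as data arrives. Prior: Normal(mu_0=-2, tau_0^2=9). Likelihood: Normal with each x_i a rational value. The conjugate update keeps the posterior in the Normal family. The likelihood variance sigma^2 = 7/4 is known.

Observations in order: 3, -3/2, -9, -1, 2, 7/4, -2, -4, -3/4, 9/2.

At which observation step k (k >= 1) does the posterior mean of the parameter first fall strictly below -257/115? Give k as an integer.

obs 1: x=3 → posterior Normal(94/43, 63/43)
obs 2: x=-3/2 → posterior Normal(40/79, 63/79)
obs 3: x=-9 → posterior Normal(-284/115, 63/115)
obs 4: x=-1 → posterior Normal(-320/151, 63/151)
obs 5: x=2 → posterior Normal(-248/187, 63/187)
obs 6: x=7/4 → posterior Normal(-185/223, 63/223)
obs 7: x=-2 → posterior Normal(-257/259, 9/37)
obs 8: x=-4 → posterior Normal(-401/295, 63/295)
obs 9: x=-3/4 → posterior Normal(-428/331, 63/331)
obs 10: x=9/2 → posterior Normal(-266/367, 63/367)

k = 3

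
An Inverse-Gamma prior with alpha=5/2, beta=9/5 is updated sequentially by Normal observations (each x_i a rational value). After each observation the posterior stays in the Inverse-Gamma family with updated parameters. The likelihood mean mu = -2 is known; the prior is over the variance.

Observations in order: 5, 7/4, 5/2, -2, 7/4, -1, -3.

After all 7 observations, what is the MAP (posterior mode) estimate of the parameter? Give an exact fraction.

obs 1: x=5 → posterior Inverse-Gamma(3, 263/10)
obs 2: x=7/4 → posterior Inverse-Gamma(7/2, 5333/160)
obs 3: x=5/2 → posterior Inverse-Gamma(4, 6953/160)
obs 4: x=-2 → posterior Inverse-Gamma(9/2, 6953/160)
obs 5: x=7/4 → posterior Inverse-Gamma(5, 4039/80)
obs 6: x=-1 → posterior Inverse-Gamma(11/2, 4079/80)
obs 7: x=-3 → posterior Inverse-Gamma(6, 4119/80)

4119/560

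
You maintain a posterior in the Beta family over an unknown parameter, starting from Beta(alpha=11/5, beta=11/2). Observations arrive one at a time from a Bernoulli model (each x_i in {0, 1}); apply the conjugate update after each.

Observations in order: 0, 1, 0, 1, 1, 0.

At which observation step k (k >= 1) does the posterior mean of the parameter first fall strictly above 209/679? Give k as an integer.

k = 2

obs 1: x=0 → posterior Beta(11/5, 13/2)
obs 2: x=1 → posterior Beta(16/5, 13/2)
obs 3: x=0 → posterior Beta(16/5, 15/2)
obs 4: x=1 → posterior Beta(21/5, 15/2)
obs 5: x=1 → posterior Beta(26/5, 15/2)
obs 6: x=0 → posterior Beta(26/5, 17/2)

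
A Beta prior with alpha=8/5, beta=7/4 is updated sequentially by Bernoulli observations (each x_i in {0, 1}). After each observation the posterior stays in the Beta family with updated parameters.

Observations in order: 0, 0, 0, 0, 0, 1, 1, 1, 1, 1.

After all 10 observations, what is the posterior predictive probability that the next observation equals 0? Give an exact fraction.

45/89

obs 1: x=0 → posterior Beta(8/5, 11/4)
obs 2: x=0 → posterior Beta(8/5, 15/4)
obs 3: x=0 → posterior Beta(8/5, 19/4)
obs 4: x=0 → posterior Beta(8/5, 23/4)
obs 5: x=0 → posterior Beta(8/5, 27/4)
obs 6: x=1 → posterior Beta(13/5, 27/4)
obs 7: x=1 → posterior Beta(18/5, 27/4)
obs 8: x=1 → posterior Beta(23/5, 27/4)
obs 9: x=1 → posterior Beta(28/5, 27/4)
obs 10: x=1 → posterior Beta(33/5, 27/4)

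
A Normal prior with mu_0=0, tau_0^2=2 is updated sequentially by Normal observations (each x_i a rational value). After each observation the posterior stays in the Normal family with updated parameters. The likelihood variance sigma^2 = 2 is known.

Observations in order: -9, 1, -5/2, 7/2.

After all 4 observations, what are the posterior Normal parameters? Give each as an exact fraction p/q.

obs 1: x=-9 → posterior Normal(-9/2, 1)
obs 2: x=1 → posterior Normal(-8/3, 2/3)
obs 3: x=-5/2 → posterior Normal(-21/8, 1/2)
obs 4: x=7/2 → posterior Normal(-7/5, 2/5)

mu_0=-7/5, tau_0^2=2/5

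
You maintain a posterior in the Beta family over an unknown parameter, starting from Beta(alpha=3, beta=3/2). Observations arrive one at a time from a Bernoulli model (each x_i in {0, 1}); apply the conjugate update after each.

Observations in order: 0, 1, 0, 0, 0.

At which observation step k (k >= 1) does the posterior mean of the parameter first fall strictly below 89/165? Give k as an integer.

k = 3

obs 1: x=0 → posterior Beta(3, 5/2)
obs 2: x=1 → posterior Beta(4, 5/2)
obs 3: x=0 → posterior Beta(4, 7/2)
obs 4: x=0 → posterior Beta(4, 9/2)
obs 5: x=0 → posterior Beta(4, 11/2)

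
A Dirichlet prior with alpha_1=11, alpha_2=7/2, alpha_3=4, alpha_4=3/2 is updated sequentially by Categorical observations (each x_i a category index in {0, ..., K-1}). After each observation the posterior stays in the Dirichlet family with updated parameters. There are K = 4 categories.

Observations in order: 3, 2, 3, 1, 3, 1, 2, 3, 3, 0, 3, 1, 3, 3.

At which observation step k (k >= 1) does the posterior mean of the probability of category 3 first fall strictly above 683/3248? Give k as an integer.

obs 1: x=3 → posterior Dirichlet(11, 7/2, 4, 5/2)
obs 2: x=2 → posterior Dirichlet(11, 7/2, 5, 5/2)
obs 3: x=3 → posterior Dirichlet(11, 7/2, 5, 7/2)
obs 4: x=1 → posterior Dirichlet(11, 9/2, 5, 7/2)
obs 5: x=3 → posterior Dirichlet(11, 9/2, 5, 9/2)
obs 6: x=1 → posterior Dirichlet(11, 11/2, 5, 9/2)
obs 7: x=2 → posterior Dirichlet(11, 11/2, 6, 9/2)
obs 8: x=3 → posterior Dirichlet(11, 11/2, 6, 11/2)
obs 9: x=3 → posterior Dirichlet(11, 11/2, 6, 13/2)
obs 10: x=0 → posterior Dirichlet(12, 11/2, 6, 13/2)
obs 11: x=3 → posterior Dirichlet(12, 11/2, 6, 15/2)
obs 12: x=1 → posterior Dirichlet(12, 13/2, 6, 15/2)
obs 13: x=3 → posterior Dirichlet(12, 13/2, 6, 17/2)
obs 14: x=3 → posterior Dirichlet(12, 13/2, 6, 19/2)

k = 9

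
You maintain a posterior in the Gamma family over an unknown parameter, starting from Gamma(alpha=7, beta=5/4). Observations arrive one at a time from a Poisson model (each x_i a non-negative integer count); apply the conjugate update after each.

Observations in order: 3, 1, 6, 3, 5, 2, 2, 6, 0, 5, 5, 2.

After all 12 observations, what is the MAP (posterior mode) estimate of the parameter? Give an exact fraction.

obs 1: x=3 → posterior Gamma(10, 9/4)
obs 2: x=1 → posterior Gamma(11, 13/4)
obs 3: x=6 → posterior Gamma(17, 17/4)
obs 4: x=3 → posterior Gamma(20, 21/4)
obs 5: x=5 → posterior Gamma(25, 25/4)
obs 6: x=2 → posterior Gamma(27, 29/4)
obs 7: x=2 → posterior Gamma(29, 33/4)
obs 8: x=6 → posterior Gamma(35, 37/4)
obs 9: x=0 → posterior Gamma(35, 41/4)
obs 10: x=5 → posterior Gamma(40, 45/4)
obs 11: x=5 → posterior Gamma(45, 49/4)
obs 12: x=2 → posterior Gamma(47, 53/4)

184/53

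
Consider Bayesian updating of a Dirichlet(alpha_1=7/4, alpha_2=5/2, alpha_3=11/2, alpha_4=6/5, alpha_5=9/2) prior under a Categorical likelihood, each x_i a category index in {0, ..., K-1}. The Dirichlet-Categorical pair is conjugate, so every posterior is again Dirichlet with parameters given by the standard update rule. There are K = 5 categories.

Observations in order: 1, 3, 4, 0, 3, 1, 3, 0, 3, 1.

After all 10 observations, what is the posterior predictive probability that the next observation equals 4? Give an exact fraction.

obs 1: x=1 → posterior Dirichlet(7/4, 7/2, 11/2, 6/5, 9/2)
obs 2: x=3 → posterior Dirichlet(7/4, 7/2, 11/2, 11/5, 9/2)
obs 3: x=4 → posterior Dirichlet(7/4, 7/2, 11/2, 11/5, 11/2)
obs 4: x=0 → posterior Dirichlet(11/4, 7/2, 11/2, 11/5, 11/2)
obs 5: x=3 → posterior Dirichlet(11/4, 7/2, 11/2, 16/5, 11/2)
obs 6: x=1 → posterior Dirichlet(11/4, 9/2, 11/2, 16/5, 11/2)
obs 7: x=3 → posterior Dirichlet(11/4, 9/2, 11/2, 21/5, 11/2)
obs 8: x=0 → posterior Dirichlet(15/4, 9/2, 11/2, 21/5, 11/2)
obs 9: x=3 → posterior Dirichlet(15/4, 9/2, 11/2, 26/5, 11/2)
obs 10: x=1 → posterior Dirichlet(15/4, 11/2, 11/2, 26/5, 11/2)

110/509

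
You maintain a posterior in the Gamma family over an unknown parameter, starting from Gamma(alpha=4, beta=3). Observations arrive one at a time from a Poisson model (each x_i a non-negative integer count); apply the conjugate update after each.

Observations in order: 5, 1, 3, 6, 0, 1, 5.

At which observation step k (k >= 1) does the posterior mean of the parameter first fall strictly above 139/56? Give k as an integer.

k = 4

obs 1: x=5 → posterior Gamma(9, 4)
obs 2: x=1 → posterior Gamma(10, 5)
obs 3: x=3 → posterior Gamma(13, 6)
obs 4: x=6 → posterior Gamma(19, 7)
obs 5: x=0 → posterior Gamma(19, 8)
obs 6: x=1 → posterior Gamma(20, 9)
obs 7: x=5 → posterior Gamma(25, 10)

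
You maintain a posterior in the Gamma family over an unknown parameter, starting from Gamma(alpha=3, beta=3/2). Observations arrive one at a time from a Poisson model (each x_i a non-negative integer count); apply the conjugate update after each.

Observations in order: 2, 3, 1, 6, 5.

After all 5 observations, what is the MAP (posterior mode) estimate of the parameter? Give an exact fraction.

obs 1: x=2 → posterior Gamma(5, 5/2)
obs 2: x=3 → posterior Gamma(8, 7/2)
obs 3: x=1 → posterior Gamma(9, 9/2)
obs 4: x=6 → posterior Gamma(15, 11/2)
obs 5: x=5 → posterior Gamma(20, 13/2)

38/13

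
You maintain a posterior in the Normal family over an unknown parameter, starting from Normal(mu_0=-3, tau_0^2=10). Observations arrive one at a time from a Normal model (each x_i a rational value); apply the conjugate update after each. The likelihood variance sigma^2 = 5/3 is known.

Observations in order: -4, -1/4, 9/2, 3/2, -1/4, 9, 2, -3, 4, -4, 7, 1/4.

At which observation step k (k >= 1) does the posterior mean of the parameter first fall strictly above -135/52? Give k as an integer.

obs 1: x=-4 → posterior Normal(-27/7, 10/7)
obs 2: x=-1/4 → posterior Normal(-57/26, 10/13)
obs 3: x=9/2 → posterior Normal(-3/38, 10/19)
obs 4: x=3/2 → posterior Normal(3/10, 2/5)
obs 5: x=-1/4 → posterior Normal(6/31, 10/31)
obs 6: x=9 → posterior Normal(60/37, 10/37)
obs 7: x=2 → posterior Normal(72/43, 10/43)
obs 8: x=-3 → posterior Normal(54/49, 10/49)
obs 9: x=4 → posterior Normal(78/55, 2/11)
obs 10: x=-4 → posterior Normal(54/61, 10/61)
obs 11: x=7 → posterior Normal(96/67, 10/67)
obs 12: x=1/4 → posterior Normal(195/146, 10/73)

k = 2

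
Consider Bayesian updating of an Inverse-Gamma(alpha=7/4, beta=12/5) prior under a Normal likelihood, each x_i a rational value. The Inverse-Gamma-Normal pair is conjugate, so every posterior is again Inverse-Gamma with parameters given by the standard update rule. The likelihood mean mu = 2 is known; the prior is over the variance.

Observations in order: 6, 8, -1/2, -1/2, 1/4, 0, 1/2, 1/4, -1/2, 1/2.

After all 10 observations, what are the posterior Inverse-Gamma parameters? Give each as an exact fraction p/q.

alpha=27/4, beta=3607/80

obs 1: x=6 → posterior Inverse-Gamma(9/4, 52/5)
obs 2: x=8 → posterior Inverse-Gamma(11/4, 142/5)
obs 3: x=-1/2 → posterior Inverse-Gamma(13/4, 1261/40)
obs 4: x=-1/2 → posterior Inverse-Gamma(15/4, 693/20)
obs 5: x=1/4 → posterior Inverse-Gamma(17/4, 5789/160)
obs 6: x=0 → posterior Inverse-Gamma(19/4, 6109/160)
obs 7: x=1/2 → posterior Inverse-Gamma(21/4, 6289/160)
obs 8: x=1/4 → posterior Inverse-Gamma(23/4, 3267/80)
obs 9: x=-1/2 → posterior Inverse-Gamma(25/4, 3517/80)
obs 10: x=1/2 → posterior Inverse-Gamma(27/4, 3607/80)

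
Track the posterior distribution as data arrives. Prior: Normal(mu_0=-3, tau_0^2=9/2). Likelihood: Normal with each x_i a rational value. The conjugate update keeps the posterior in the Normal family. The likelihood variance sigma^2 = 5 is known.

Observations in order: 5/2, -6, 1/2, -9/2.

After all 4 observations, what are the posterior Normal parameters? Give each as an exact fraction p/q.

obs 1: x=5/2 → posterior Normal(-15/38, 45/19)
obs 2: x=-6 → posterior Normal(-123/56, 45/28)
obs 3: x=1/2 → posterior Normal(-57/37, 45/37)
obs 4: x=-9/2 → posterior Normal(-195/92, 45/46)

mu_0=-195/92, tau_0^2=45/46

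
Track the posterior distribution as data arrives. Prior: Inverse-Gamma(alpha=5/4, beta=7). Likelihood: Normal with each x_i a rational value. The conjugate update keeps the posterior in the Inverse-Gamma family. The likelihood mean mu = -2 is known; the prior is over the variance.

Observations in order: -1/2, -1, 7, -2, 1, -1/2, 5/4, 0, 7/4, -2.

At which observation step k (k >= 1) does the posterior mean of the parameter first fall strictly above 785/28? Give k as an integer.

obs 1: x=-1/2 → posterior Inverse-Gamma(7/4, 65/8)
obs 2: x=-1 → posterior Inverse-Gamma(9/4, 69/8)
obs 3: x=7 → posterior Inverse-Gamma(11/4, 393/8)
obs 4: x=-2 → posterior Inverse-Gamma(13/4, 393/8)
obs 5: x=1 → posterior Inverse-Gamma(15/4, 429/8)
obs 6: x=-1/2 → posterior Inverse-Gamma(17/4, 219/4)
obs 7: x=5/4 → posterior Inverse-Gamma(19/4, 1921/32)
obs 8: x=0 → posterior Inverse-Gamma(21/4, 1985/32)
obs 9: x=7/4 → posterior Inverse-Gamma(23/4, 1105/16)
obs 10: x=-2 → posterior Inverse-Gamma(25/4, 1105/16)

k = 3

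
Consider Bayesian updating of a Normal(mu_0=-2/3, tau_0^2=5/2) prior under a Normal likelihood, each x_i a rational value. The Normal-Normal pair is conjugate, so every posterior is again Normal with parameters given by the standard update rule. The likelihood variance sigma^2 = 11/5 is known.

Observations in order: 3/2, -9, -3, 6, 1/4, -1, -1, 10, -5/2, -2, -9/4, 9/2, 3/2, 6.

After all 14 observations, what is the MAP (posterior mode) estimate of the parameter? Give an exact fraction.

631/1116

obs 1: x=3/2 → posterior Normal(137/282, 55/47)
obs 2: x=-9 → posterior Normal(-1213/432, 55/72)
obs 3: x=-3 → posterior Normal(-1663/582, 55/97)
obs 4: x=6 → posterior Normal(-763/732, 55/122)
obs 5: x=1/4 → posterior Normal(-1451/1764, 55/147)
obs 6: x=-1 → posterior Normal(-1751/2064, 55/172)
obs 7: x=-1 → posterior Normal(-2051/2364, 55/197)
obs 8: x=10 → posterior Normal(949/2664, 55/222)
obs 9: x=-5/2 → posterior Normal(199/2964, 55/247)
obs 10: x=-2 → posterior Normal(-401/3264, 55/272)
obs 11: x=-9/4 → posterior Normal(-269/891, 5/27)
obs 12: x=9/2 → posterior Normal(137/1932, 55/322)
obs 13: x=3/2 → posterior Normal(181/1041, 55/347)
obs 14: x=6 → posterior Normal(631/1116, 55/372)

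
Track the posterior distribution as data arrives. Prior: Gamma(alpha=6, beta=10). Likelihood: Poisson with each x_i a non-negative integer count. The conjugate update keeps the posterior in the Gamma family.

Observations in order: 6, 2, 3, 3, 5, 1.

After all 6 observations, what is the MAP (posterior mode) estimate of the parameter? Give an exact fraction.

25/16

obs 1: x=6 → posterior Gamma(12, 11)
obs 2: x=2 → posterior Gamma(14, 12)
obs 3: x=3 → posterior Gamma(17, 13)
obs 4: x=3 → posterior Gamma(20, 14)
obs 5: x=5 → posterior Gamma(25, 15)
obs 6: x=1 → posterior Gamma(26, 16)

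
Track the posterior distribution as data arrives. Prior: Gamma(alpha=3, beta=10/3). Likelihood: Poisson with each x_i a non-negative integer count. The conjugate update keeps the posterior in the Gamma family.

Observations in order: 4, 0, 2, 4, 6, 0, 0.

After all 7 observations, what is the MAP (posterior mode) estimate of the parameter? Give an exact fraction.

54/31

obs 1: x=4 → posterior Gamma(7, 13/3)
obs 2: x=0 → posterior Gamma(7, 16/3)
obs 3: x=2 → posterior Gamma(9, 19/3)
obs 4: x=4 → posterior Gamma(13, 22/3)
obs 5: x=6 → posterior Gamma(19, 25/3)
obs 6: x=0 → posterior Gamma(19, 28/3)
obs 7: x=0 → posterior Gamma(19, 31/3)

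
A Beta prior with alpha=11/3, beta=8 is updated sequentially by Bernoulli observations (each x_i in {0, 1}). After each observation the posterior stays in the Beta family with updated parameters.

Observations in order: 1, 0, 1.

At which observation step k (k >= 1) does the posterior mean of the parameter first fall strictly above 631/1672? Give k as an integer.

k = 3

obs 1: x=1 → posterior Beta(14/3, 8)
obs 2: x=0 → posterior Beta(14/3, 9)
obs 3: x=1 → posterior Beta(17/3, 9)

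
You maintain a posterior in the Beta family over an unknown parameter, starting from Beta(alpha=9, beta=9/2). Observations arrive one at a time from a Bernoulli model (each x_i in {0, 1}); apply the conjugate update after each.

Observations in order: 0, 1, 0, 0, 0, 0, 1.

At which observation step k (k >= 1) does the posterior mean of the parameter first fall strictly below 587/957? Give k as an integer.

k = 3

obs 1: x=0 → posterior Beta(9, 11/2)
obs 2: x=1 → posterior Beta(10, 11/2)
obs 3: x=0 → posterior Beta(10, 13/2)
obs 4: x=0 → posterior Beta(10, 15/2)
obs 5: x=0 → posterior Beta(10, 17/2)
obs 6: x=0 → posterior Beta(10, 19/2)
obs 7: x=1 → posterior Beta(11, 19/2)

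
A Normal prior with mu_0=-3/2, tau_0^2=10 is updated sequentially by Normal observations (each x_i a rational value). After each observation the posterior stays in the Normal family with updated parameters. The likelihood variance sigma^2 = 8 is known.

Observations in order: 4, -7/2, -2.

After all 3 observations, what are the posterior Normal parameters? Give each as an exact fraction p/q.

obs 1: x=4 → posterior Normal(14/9, 40/9)
obs 2: x=-7/2 → posterior Normal(-1/4, 20/7)
obs 3: x=-2 → posterior Normal(-27/38, 40/19)

mu_0=-27/38, tau_0^2=40/19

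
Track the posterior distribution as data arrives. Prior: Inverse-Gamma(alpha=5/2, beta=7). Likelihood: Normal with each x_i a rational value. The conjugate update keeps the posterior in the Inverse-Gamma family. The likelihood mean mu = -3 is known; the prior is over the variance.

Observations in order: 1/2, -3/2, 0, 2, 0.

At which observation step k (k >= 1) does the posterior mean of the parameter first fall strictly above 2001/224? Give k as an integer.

obs 1: x=1/2 → posterior Inverse-Gamma(3, 105/8)
obs 2: x=-3/2 → posterior Inverse-Gamma(7/2, 57/4)
obs 3: x=0 → posterior Inverse-Gamma(4, 75/4)
obs 4: x=2 → posterior Inverse-Gamma(9/2, 125/4)
obs 5: x=0 → posterior Inverse-Gamma(5, 143/4)

k = 5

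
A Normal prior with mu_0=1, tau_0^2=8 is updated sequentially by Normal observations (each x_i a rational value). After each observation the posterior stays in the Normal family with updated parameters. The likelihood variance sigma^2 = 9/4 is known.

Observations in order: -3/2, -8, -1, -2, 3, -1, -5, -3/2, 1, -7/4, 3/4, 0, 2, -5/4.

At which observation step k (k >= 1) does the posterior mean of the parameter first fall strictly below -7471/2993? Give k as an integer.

k = 2

obs 1: x=-3/2 → posterior Normal(-39/41, 72/41)
obs 2: x=-8 → posterior Normal(-295/73, 72/73)
obs 3: x=-1 → posterior Normal(-109/35, 24/35)
obs 4: x=-2 → posterior Normal(-391/137, 72/137)
obs 5: x=3 → posterior Normal(-295/169, 72/169)
obs 6: x=-1 → posterior Normal(-109/67, 24/67)
obs 7: x=-5 → posterior Normal(-487/233, 72/233)
obs 8: x=-3/2 → posterior Normal(-107/53, 72/265)
obs 9: x=1 → posterior Normal(-503/297, 8/33)
obs 10: x=-7/4 → posterior Normal(-559/329, 72/329)
obs 11: x=3/4 → posterior Normal(-535/361, 72/361)
obs 12: x=0 → posterior Normal(-535/393, 24/131)
obs 13: x=2 → posterior Normal(-471/425, 72/425)
obs 14: x=-5/4 → posterior Normal(-511/457, 72/457)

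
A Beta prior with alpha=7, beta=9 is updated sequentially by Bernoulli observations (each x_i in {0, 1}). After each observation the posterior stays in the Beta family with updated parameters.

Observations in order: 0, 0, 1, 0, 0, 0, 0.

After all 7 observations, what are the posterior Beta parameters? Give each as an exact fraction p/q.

obs 1: x=0 → posterior Beta(7, 10)
obs 2: x=0 → posterior Beta(7, 11)
obs 3: x=1 → posterior Beta(8, 11)
obs 4: x=0 → posterior Beta(8, 12)
obs 5: x=0 → posterior Beta(8, 13)
obs 6: x=0 → posterior Beta(8, 14)
obs 7: x=0 → posterior Beta(8, 15)

alpha=8, beta=15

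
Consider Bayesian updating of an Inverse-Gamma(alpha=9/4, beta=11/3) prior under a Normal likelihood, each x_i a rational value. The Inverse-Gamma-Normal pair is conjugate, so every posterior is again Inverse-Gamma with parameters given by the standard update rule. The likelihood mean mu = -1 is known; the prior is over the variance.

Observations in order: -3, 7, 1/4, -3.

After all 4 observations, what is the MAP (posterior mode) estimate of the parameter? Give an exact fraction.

obs 1: x=-3 → posterior Inverse-Gamma(11/4, 17/3)
obs 2: x=7 → posterior Inverse-Gamma(13/4, 113/3)
obs 3: x=1/4 → posterior Inverse-Gamma(15/4, 3691/96)
obs 4: x=-3 → posterior Inverse-Gamma(17/4, 3883/96)

3883/504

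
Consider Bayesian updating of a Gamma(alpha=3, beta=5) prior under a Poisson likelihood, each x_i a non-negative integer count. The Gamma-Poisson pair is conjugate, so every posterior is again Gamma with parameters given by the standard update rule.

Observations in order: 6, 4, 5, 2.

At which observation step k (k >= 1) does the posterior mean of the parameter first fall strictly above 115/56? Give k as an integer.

obs 1: x=6 → posterior Gamma(9, 6)
obs 2: x=4 → posterior Gamma(13, 7)
obs 3: x=5 → posterior Gamma(18, 8)
obs 4: x=2 → posterior Gamma(20, 9)

k = 3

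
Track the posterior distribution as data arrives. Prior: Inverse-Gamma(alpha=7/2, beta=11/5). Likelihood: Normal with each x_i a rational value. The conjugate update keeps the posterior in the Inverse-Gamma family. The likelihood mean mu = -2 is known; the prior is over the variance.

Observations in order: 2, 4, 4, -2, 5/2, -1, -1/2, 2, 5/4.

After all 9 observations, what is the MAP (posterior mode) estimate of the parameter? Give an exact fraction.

3799/480

obs 1: x=2 → posterior Inverse-Gamma(4, 51/5)
obs 2: x=4 → posterior Inverse-Gamma(9/2, 141/5)
obs 3: x=4 → posterior Inverse-Gamma(5, 231/5)
obs 4: x=-2 → posterior Inverse-Gamma(11/2, 231/5)
obs 5: x=5/2 → posterior Inverse-Gamma(6, 2253/40)
obs 6: x=-1 → posterior Inverse-Gamma(13/2, 2273/40)
obs 7: x=-1/2 → posterior Inverse-Gamma(7, 1159/20)
obs 8: x=2 → posterior Inverse-Gamma(15/2, 1319/20)
obs 9: x=5/4 → posterior Inverse-Gamma(8, 11397/160)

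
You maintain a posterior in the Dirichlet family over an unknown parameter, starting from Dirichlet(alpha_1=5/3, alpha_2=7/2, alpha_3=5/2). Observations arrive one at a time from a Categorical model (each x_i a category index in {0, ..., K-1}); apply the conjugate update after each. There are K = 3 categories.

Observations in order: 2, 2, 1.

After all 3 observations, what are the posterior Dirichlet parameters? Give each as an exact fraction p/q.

alpha_1=5/3, alpha_2=9/2, alpha_3=9/2

obs 1: x=2 → posterior Dirichlet(5/3, 7/2, 7/2)
obs 2: x=2 → posterior Dirichlet(5/3, 7/2, 9/2)
obs 3: x=1 → posterior Dirichlet(5/3, 9/2, 9/2)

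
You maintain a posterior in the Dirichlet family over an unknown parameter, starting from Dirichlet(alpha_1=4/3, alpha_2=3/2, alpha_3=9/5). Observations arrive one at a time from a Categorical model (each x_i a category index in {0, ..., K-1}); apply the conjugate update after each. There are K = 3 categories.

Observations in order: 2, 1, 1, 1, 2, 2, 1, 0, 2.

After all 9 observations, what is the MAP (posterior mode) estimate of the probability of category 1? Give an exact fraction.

135/319

obs 1: x=2 → posterior Dirichlet(4/3, 3/2, 14/5)
obs 2: x=1 → posterior Dirichlet(4/3, 5/2, 14/5)
obs 3: x=1 → posterior Dirichlet(4/3, 7/2, 14/5)
obs 4: x=1 → posterior Dirichlet(4/3, 9/2, 14/5)
obs 5: x=2 → posterior Dirichlet(4/3, 9/2, 19/5)
obs 6: x=2 → posterior Dirichlet(4/3, 9/2, 24/5)
obs 7: x=1 → posterior Dirichlet(4/3, 11/2, 24/5)
obs 8: x=0 → posterior Dirichlet(7/3, 11/2, 24/5)
obs 9: x=2 → posterior Dirichlet(7/3, 11/2, 29/5)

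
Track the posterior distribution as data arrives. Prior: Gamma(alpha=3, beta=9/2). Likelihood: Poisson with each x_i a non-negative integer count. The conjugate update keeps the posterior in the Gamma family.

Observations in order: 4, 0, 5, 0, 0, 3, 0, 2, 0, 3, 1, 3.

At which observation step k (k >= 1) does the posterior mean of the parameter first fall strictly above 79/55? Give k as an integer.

obs 1: x=4 → posterior Gamma(7, 11/2)
obs 2: x=0 → posterior Gamma(7, 13/2)
obs 3: x=5 → posterior Gamma(12, 15/2)
obs 4: x=0 → posterior Gamma(12, 17/2)
obs 5: x=0 → posterior Gamma(12, 19/2)
obs 6: x=3 → posterior Gamma(15, 21/2)
obs 7: x=0 → posterior Gamma(15, 23/2)
obs 8: x=2 → posterior Gamma(17, 25/2)
obs 9: x=0 → posterior Gamma(17, 27/2)
obs 10: x=3 → posterior Gamma(20, 29/2)
obs 11: x=1 → posterior Gamma(21, 31/2)
obs 12: x=3 → posterior Gamma(24, 33/2)

k = 3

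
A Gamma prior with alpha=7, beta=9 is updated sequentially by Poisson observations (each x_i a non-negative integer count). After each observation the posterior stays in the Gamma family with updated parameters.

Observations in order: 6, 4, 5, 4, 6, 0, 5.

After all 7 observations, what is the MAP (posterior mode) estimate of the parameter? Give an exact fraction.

obs 1: x=6 → posterior Gamma(13, 10)
obs 2: x=4 → posterior Gamma(17, 11)
obs 3: x=5 → posterior Gamma(22, 12)
obs 4: x=4 → posterior Gamma(26, 13)
obs 5: x=6 → posterior Gamma(32, 14)
obs 6: x=0 → posterior Gamma(32, 15)
obs 7: x=5 → posterior Gamma(37, 16)

9/4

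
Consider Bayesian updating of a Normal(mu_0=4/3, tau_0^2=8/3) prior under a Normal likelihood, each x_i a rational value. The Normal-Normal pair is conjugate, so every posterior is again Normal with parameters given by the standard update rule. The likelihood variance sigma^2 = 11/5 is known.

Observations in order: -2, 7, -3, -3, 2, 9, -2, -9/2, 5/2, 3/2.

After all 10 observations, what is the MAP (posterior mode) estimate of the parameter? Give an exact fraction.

obs 1: x=-2 → posterior Normal(-36/73, 88/73)
obs 2: x=7 → posterior Normal(244/113, 88/113)
obs 3: x=-3 → posterior Normal(124/153, 88/153)
obs 4: x=-3 → posterior Normal(4/193, 88/193)
obs 5: x=2 → posterior Normal(84/233, 88/233)
obs 6: x=9 → posterior Normal(148/91, 88/273)
obs 7: x=-2 → posterior Normal(364/313, 88/313)
obs 8: x=-9/2 → posterior Normal(184/353, 88/353)
obs 9: x=5/2 → posterior Normal(284/393, 88/393)
obs 10: x=3/2 → posterior Normal(344/433, 88/433)

344/433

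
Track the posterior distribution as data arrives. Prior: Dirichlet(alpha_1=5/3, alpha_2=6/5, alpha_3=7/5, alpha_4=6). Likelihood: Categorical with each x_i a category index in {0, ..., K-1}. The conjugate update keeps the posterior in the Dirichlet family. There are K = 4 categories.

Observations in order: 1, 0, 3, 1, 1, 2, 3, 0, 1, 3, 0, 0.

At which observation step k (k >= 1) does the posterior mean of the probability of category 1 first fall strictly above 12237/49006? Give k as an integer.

obs 1: x=1 → posterior Dirichlet(5/3, 11/5, 7/5, 6)
obs 2: x=0 → posterior Dirichlet(8/3, 11/5, 7/5, 6)
obs 3: x=3 → posterior Dirichlet(8/3, 11/5, 7/5, 7)
obs 4: x=1 → posterior Dirichlet(8/3, 16/5, 7/5, 7)
obs 5: x=1 → posterior Dirichlet(8/3, 21/5, 7/5, 7)
obs 6: x=2 → posterior Dirichlet(8/3, 21/5, 12/5, 7)
obs 7: x=3 → posterior Dirichlet(8/3, 21/5, 12/5, 8)
obs 8: x=0 → posterior Dirichlet(11/3, 21/5, 12/5, 8)
obs 9: x=1 → posterior Dirichlet(11/3, 26/5, 12/5, 8)
obs 10: x=3 → posterior Dirichlet(11/3, 26/5, 12/5, 9)
obs 11: x=0 → posterior Dirichlet(14/3, 26/5, 12/5, 9)
obs 12: x=0 → posterior Dirichlet(17/3, 26/5, 12/5, 9)

k = 5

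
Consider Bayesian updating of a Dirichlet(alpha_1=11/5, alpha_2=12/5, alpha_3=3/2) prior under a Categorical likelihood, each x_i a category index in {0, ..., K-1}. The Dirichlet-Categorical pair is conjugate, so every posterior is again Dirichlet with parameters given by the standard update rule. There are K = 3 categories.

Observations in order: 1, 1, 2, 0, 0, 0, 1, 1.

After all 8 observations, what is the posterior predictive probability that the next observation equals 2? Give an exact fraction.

25/141

obs 1: x=1 → posterior Dirichlet(11/5, 17/5, 3/2)
obs 2: x=1 → posterior Dirichlet(11/5, 22/5, 3/2)
obs 3: x=2 → posterior Dirichlet(11/5, 22/5, 5/2)
obs 4: x=0 → posterior Dirichlet(16/5, 22/5, 5/2)
obs 5: x=0 → posterior Dirichlet(21/5, 22/5, 5/2)
obs 6: x=0 → posterior Dirichlet(26/5, 22/5, 5/2)
obs 7: x=1 → posterior Dirichlet(26/5, 27/5, 5/2)
obs 8: x=1 → posterior Dirichlet(26/5, 32/5, 5/2)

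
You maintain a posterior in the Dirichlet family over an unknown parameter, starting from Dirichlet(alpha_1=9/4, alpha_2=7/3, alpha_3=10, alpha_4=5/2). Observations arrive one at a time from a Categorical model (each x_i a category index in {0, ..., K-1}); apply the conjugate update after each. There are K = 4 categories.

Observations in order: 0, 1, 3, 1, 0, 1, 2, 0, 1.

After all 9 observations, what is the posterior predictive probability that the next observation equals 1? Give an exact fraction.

obs 1: x=0 → posterior Dirichlet(13/4, 7/3, 10, 5/2)
obs 2: x=1 → posterior Dirichlet(13/4, 10/3, 10, 5/2)
obs 3: x=3 → posterior Dirichlet(13/4, 10/3, 10, 7/2)
obs 4: x=1 → posterior Dirichlet(13/4, 13/3, 10, 7/2)
obs 5: x=0 → posterior Dirichlet(17/4, 13/3, 10, 7/2)
obs 6: x=1 → posterior Dirichlet(17/4, 16/3, 10, 7/2)
obs 7: x=2 → posterior Dirichlet(17/4, 16/3, 11, 7/2)
obs 8: x=0 → posterior Dirichlet(21/4, 16/3, 11, 7/2)
obs 9: x=1 → posterior Dirichlet(21/4, 19/3, 11, 7/2)

76/313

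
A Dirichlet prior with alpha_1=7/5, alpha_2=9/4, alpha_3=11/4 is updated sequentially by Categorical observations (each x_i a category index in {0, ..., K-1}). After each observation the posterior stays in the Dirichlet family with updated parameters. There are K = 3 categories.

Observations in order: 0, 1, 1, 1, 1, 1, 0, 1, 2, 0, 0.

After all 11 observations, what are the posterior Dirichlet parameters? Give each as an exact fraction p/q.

obs 1: x=0 → posterior Dirichlet(12/5, 9/4, 11/4)
obs 2: x=1 → posterior Dirichlet(12/5, 13/4, 11/4)
obs 3: x=1 → posterior Dirichlet(12/5, 17/4, 11/4)
obs 4: x=1 → posterior Dirichlet(12/5, 21/4, 11/4)
obs 5: x=1 → posterior Dirichlet(12/5, 25/4, 11/4)
obs 6: x=1 → posterior Dirichlet(12/5, 29/4, 11/4)
obs 7: x=0 → posterior Dirichlet(17/5, 29/4, 11/4)
obs 8: x=1 → posterior Dirichlet(17/5, 33/4, 11/4)
obs 9: x=2 → posterior Dirichlet(17/5, 33/4, 15/4)
obs 10: x=0 → posterior Dirichlet(22/5, 33/4, 15/4)
obs 11: x=0 → posterior Dirichlet(27/5, 33/4, 15/4)

alpha_1=27/5, alpha_2=33/4, alpha_3=15/4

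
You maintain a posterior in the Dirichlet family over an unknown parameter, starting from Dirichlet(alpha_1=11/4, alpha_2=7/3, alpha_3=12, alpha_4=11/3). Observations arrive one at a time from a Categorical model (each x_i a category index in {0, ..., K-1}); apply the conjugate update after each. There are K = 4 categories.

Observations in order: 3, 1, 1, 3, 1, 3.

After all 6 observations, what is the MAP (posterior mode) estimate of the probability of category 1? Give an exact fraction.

4/21

obs 1: x=3 → posterior Dirichlet(11/4, 7/3, 12, 14/3)
obs 2: x=1 → posterior Dirichlet(11/4, 10/3, 12, 14/3)
obs 3: x=1 → posterior Dirichlet(11/4, 13/3, 12, 14/3)
obs 4: x=3 → posterior Dirichlet(11/4, 13/3, 12, 17/3)
obs 5: x=1 → posterior Dirichlet(11/4, 16/3, 12, 17/3)
obs 6: x=3 → posterior Dirichlet(11/4, 16/3, 12, 20/3)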